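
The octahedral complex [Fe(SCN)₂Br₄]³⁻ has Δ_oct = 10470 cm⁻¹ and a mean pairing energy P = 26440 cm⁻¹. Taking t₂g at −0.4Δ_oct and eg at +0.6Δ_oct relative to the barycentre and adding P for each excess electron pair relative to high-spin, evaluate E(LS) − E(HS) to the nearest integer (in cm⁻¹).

31940

Ligand charges: 2×(-1) from SCN⁻ and 4×(-1) from Br⁻ sum to -6; with overall charge -3, Fe is +3.
Fe is in group 8, so Fe³⁺ is d⁵ (8 − 3 = 5).
High-spin: t₂g³ eg², CFSE = 0.0Δ_oct = 0 cm⁻¹.
Low-spin t₂g⁵ eg⁰ gives -2.0Δ_oct = -20940 cm⁻¹, but forming 2 extra pairs costs 2P = 52880 cm⁻¹, so E(LS) = -20940 + 52880 = 31940 cm⁻¹.
The difference is 31940 − (0) = 31940 cm⁻¹, so high-spin lies lower.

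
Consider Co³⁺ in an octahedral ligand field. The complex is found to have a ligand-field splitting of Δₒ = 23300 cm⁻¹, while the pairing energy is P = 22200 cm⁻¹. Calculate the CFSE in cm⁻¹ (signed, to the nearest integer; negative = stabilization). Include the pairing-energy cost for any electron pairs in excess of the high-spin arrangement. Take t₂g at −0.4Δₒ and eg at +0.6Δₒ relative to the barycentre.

-11520

Co sits in group 9; removing 3 electrons leaves Co³⁺ with 9 − 3 = 6 d electrons.
Here Δₒ > P (23300 > 22200), so the low-spin state is favoured.
Filling d⁶ accordingly: t₂g⁶ eg⁰.
Orbital CFSE = -2.4Δₒ = -2.4 × 23300 = -55920 cm⁻¹.
Excess pairs vs high-spin: 3 − 1 = 2; pairing cost = +44400 cm⁻¹.
Net CFSE = -55920 + 44400 = -11520 cm⁻¹.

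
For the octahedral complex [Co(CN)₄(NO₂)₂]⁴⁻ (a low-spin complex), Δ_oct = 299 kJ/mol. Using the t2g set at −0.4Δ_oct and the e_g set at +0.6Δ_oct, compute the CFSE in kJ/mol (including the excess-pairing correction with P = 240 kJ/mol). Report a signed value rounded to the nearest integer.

Ligand charges: 4×(-1) from CN⁻ and 2×(-1) from NO₂⁻ sum to -6; with overall charge -4, Co is +2.
Co is in group 9, so Co²⁺ is d⁷ (9 − 2 = 7).
Configuration: t2g^6 e_g^1.
CFSE(orbital) = 6×(-0.4Δ_oct) + 1×(0.6Δ_oct) = -1.8Δ_oct; with Δ_oct = 299 kJ/mol that is -538 kJ/mol.
High-spin d⁷ would be t2g^5 e_g^2 with 2 pairs; low-spin has 3, so 1 excess pair costs +1P = +240 kJ/mol.
Combining: -538 + 240 = -298 kJ/mol.

-298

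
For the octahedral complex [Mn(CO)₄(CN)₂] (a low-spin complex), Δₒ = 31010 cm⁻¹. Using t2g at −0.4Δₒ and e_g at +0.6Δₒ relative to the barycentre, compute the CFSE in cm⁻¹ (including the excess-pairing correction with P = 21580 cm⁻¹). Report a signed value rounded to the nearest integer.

-18860

Ligand charges: 4×(+0) from CO and 2×(-1) from CN⁻ sum to -2; with overall charge +0, Mn is +2.
Group 7 minus oxidation state +2 gives a d⁵ configuration for Mn²⁺.
Configuration: t2g^5 e_g^0.
Orbital CFSE = 5(-0.4) + 0(0.6) = -2.0Δₒ = -2.0 × 31010 = -62020 cm⁻¹.
Pairing penalty: 2 pairs vs 0 in the high-spin reference → 2 extra × P = 43160 cm⁻¹.
Net CFSE = -62020 + 43160 = -18860 cm⁻¹.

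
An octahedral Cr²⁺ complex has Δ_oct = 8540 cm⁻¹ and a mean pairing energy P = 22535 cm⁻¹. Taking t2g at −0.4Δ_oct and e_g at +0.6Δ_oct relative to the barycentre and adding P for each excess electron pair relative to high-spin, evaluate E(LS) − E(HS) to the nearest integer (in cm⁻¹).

Cr sits in group 6; removing 2 electrons leaves Cr²⁺ with 6 − 2 = 4 d electrons.
High-spin: t2g^3 e_g^1, CFSE = -0.6Δ_oct = -5124 cm⁻¹.
Low-spin t2g^4 e_g^0 gives -1.6Δ_oct = -13664 cm⁻¹, but forming 1 extra pair costs 1P = 22535 cm⁻¹, so E(LS) = -13664 + 22535 = 8871 cm⁻¹.
Thus E(LS) − E(HS) = 13995 cm⁻¹.

13995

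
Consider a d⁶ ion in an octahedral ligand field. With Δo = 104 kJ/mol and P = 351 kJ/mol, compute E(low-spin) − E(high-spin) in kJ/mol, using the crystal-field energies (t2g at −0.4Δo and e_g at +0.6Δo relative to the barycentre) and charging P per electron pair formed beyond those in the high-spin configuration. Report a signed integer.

High-spin d⁶ fills as t2g^4 e_g^2 with CFSE 4(−0.4) + 2(+0.6) = -0.4Δo = -42 kJ/mol.
Low-spin: t2g^6 e_g^0, orbital CFSE = -2.4Δo = -250 kJ/mol; plus 2 excess pairs × P = +702 kJ/mol; total 452 kJ/mol.
Thus E(LS) − E(HS) = 494 kJ/mol.

494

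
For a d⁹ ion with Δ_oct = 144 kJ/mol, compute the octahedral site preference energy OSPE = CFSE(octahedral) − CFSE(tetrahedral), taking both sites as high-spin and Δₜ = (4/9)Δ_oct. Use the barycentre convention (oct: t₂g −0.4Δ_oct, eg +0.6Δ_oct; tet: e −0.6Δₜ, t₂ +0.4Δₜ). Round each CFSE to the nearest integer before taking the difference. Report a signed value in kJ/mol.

Octahedral high-spin t₂g⁶ eg³: CFSE = -0.6 × 144 = -86 kJ/mol.
Tetrahedral: e⁴ t₂⁵, CFSE = 4(−0.6) + 5(+0.4) = -0.4Δₜ = -0.4 × (4/9) × 144 = -26 kJ/mol.
OSPE = CFSE(oct) − CFSE(tet) = -86 − (-26) = -60 kJ/mol.

-60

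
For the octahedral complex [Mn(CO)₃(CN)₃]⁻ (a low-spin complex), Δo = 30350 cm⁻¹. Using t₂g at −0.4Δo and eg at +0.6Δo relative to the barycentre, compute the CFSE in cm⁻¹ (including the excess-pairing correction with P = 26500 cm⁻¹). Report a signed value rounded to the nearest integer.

Ligand charges: 3×(+0) from CO and 3×(-1) from CN⁻ sum to -3; with overall charge -1, Mn is +2.
Mn sits in group 7; removing 2 electrons leaves Mn²⁺ with 7 − 2 = 5 d electrons.
The d⁵ electrons fill as t₂g⁵ eg⁰.
The orbital stabilization is -2.0Δo = -2.0 × 30350 = -60700 cm⁻¹.
Pairing penalty: 2 pairs vs 0 in the high-spin reference → 2 extra × P = 53000 cm⁻¹.
Combining: -60700 + 53000 = -7700 cm⁻¹.

-7700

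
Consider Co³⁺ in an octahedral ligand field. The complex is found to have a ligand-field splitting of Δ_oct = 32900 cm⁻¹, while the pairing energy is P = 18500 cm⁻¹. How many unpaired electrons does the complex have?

Co sits in group 9; removing 3 electrons leaves Co³⁺ with 9 − 3 = 6 d electrons.
Here Δ_oct > P (32900 > 18500), so the low-spin state is favoured.
Configuration: t₂g⁶ eg⁰.
Unpaired electrons: 0.

0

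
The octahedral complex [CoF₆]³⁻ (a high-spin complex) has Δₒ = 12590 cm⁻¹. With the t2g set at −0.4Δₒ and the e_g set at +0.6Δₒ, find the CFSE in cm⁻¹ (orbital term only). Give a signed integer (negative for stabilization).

-5036

Each F⁻ contributes -1; 6 × (-1) = -6. With overall charge -3, Co is in the +3 oxidation state.
Group 9 minus oxidation state +3 gives a d⁶ configuration for Co³⁺.
Electron filling gives t2g^4 e_g^2.
Orbital CFSE = 4(-0.4) + 2(0.6) = -0.4Δₒ = -0.4 × 12590 = -5036 cm⁻¹.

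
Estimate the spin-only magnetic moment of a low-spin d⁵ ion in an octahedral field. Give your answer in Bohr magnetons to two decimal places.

1.73 Bohr magnetons

Configuration: t₂g⁵ eg⁰ → 1 unpaired electron.
μ(spin-only) = √[1(1+2)] = √3 ≈ 1.73 Bohr magnetons.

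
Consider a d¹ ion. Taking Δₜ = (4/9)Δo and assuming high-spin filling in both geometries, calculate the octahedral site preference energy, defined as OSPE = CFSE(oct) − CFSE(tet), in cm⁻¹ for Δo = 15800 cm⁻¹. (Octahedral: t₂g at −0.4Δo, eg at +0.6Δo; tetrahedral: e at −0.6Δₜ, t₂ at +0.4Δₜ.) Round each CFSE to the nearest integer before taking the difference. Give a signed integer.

Octahedral (high-spin): t2g^1 e_g^0, CFSE = 1(−0.4) + 0(+0.6) = -0.4Δo = -0.4 × 15800 = -6320 cm⁻¹.
In a tetrahedral site the filling is e^1 t2^0: CFSE(tet) = -0.6Δₜ = -0.6 × (4/9)(15800) = -4213 cm⁻¹.
OSPE = CFSE(oct) − CFSE(tet) = -6320 − (-4213) = -2107 cm⁻¹.

-2107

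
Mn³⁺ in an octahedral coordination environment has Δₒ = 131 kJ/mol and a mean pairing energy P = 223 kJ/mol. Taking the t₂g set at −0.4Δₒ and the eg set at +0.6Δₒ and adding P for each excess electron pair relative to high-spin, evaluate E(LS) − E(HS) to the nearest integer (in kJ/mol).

92

Mn sits in group 7; removing 3 electrons leaves Mn³⁺ with 7 − 3 = 4 d electrons.
High-spin: t₂g³ eg¹, CFSE = -0.6Δₒ = -79 kJ/mol.
Low-spin t₂g⁴ eg⁰ gives -1.6Δₒ = -210 kJ/mol, but forming 1 extra pair costs 1P = 223 kJ/mol, so E(LS) = -210 + 223 = 13 kJ/mol.
E(LS) − E(HS) = 13 − (-79) = 92 kJ/mol.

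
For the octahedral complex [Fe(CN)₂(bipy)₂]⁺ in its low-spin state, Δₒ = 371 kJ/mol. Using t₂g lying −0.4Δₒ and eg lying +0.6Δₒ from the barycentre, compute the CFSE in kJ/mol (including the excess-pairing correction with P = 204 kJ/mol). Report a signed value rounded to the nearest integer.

Ligand charges: 2×(-1) from CN⁻ and 2×(+0) from bipy sum to -2; with overall charge +1, Fe is +3.
Fe sits in group 8; removing 3 electrons leaves Fe³⁺ with 8 − 3 = 5 d electrons.
Configuration: t₂g⁵ eg⁰.
Orbital CFSE = 5(-0.4) + 0(0.6) = -2.0Δₒ = -2.0 × 371 = -742 kJ/mol.
High-spin d⁵ would be t₂g³ eg² with 0 pairs; low-spin has 2, so 2 excess pairs cost +2P = +408 kJ/mol.
Combining: -742 + 408 = -334 kJ/mol.

-334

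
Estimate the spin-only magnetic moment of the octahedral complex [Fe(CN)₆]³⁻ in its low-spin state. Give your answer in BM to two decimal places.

Each CN⁻ contributes -1; 6 × (-1) = -6. With overall charge -3, Fe is in the +3 oxidation state.
Fe is in group 8, so Fe³⁺ is d⁵ (8 − 3 = 5).
Configuration: t₂g⁵ eg⁰ → 1 unpaired electron.
μ(spin-only) = √[1(1+2)] = √3 ≈ 1.73 BM.

1.73 BM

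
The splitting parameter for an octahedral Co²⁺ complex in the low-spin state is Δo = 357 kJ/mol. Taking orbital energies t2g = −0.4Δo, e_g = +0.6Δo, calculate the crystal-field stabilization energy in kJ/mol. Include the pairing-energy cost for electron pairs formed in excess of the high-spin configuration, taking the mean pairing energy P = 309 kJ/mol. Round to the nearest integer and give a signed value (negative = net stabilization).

Co²⁺: group 9, so d-count = 9 − 2 = 7.
Configuration: t2g^6 e_g^1.
The orbital stabilization is -1.8Δo = -1.8 × 357 = -643 kJ/mol.
Pairing penalty: 3 pairs vs 2 in the high-spin reference → 1 extra × P = 309 kJ/mol.
Overall CFSE = -643 + 309 = -334 kJ/mol.

-334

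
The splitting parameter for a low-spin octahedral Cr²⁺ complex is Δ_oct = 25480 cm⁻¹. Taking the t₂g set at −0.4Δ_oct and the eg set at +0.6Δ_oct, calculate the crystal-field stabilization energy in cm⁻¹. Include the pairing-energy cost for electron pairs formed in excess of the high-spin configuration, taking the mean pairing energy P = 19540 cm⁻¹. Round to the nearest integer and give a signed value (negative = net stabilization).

Cr is in group 6, so Cr²⁺ is d⁴ (6 − 2 = 4).
Configuration: t₂g⁴ eg⁰.
Orbital CFSE = 4(-0.4) + 0(0.6) = -1.6Δ_oct = -1.6 × 25480 = -40768 cm⁻¹.
Relative to high-spin t₂g³ eg¹ (0 paired), the low-spin configuration has 1 additional pair, contributing +1 × 19540 = +19540 cm⁻¹.
Overall CFSE = -40768 + 19540 = -21228 cm⁻¹.

-21228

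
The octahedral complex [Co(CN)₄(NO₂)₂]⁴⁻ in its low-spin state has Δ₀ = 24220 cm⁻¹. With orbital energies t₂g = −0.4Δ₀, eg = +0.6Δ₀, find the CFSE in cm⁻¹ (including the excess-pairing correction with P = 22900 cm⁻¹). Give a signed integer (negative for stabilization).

-20696

Ligand charges: 4×(-1) from CN⁻ and 2×(-1) from NO₂⁻ sum to -6; with overall charge -4, Co is +2.
Group 9 minus oxidation state +2 gives a d⁷ configuration for Co²⁺.
Configuration: t₂g⁶ eg¹.
The orbital stabilization is -1.8Δ₀ = -1.8 × 24220 = -43596 cm⁻¹.
Pairing penalty: 3 pairs vs 2 in the high-spin reference → 1 extra × P = 22900 cm⁻¹.
Overall CFSE = -43596 + 22900 = -20696 cm⁻¹.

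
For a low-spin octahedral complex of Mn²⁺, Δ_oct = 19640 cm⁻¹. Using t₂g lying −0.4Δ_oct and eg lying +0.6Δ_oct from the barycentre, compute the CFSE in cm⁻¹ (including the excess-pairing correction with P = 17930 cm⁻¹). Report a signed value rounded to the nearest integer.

-3420

Group 7 minus oxidation state +2 gives a d⁵ configuration for Mn²⁺.
Electron filling gives t₂g⁵ eg⁰.
The orbital stabilization is -2.0Δ_oct = -2.0 × 19640 = -39280 cm⁻¹.
Pairing penalty: 2 pairs vs 0 in the high-spin reference → 2 extra × P = 35860 cm⁻¹.
Combining: -39280 + 35860 = -3420 cm⁻¹.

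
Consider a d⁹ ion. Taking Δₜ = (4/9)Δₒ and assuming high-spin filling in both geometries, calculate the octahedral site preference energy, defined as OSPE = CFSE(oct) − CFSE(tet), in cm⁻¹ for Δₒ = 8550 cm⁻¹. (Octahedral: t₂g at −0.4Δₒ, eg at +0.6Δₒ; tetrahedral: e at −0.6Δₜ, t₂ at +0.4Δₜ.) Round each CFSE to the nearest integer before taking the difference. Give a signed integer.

-3610

In an octahedral site d⁹ (HS) is t₂g⁶ eg³, giving CFSE(oct) = -0.6Δₒ = -5130 cm⁻¹.
Tetrahedral: e⁴ t₂⁵, CFSE = 4(−0.6) + 5(+0.4) = -0.4Δₜ = -0.4 × (4/9) × 8550 = -1520 cm⁻¹.
OSPE = CFSE(oct) − CFSE(tet) = -5130 − (-1520) = -3610 cm⁻¹.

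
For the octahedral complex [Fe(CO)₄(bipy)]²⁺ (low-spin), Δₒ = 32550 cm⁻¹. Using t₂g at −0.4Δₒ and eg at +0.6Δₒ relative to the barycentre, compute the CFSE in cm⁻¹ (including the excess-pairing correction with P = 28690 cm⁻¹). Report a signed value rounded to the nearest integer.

-20740

Ligand charges: 4×(+0) from CO and 1×(+0) from bipy sum to +0; with overall charge +2, Fe is +2.
Fe²⁺: group 8, so d-count = 8 − 2 = 6.
The d⁶ electrons fill as t₂g⁶ eg⁰.
Orbital CFSE = 6(-0.4) + 0(0.6) = -2.4Δₒ = -2.4 × 32550 = -78120 cm⁻¹.
Relative to high-spin t₂g⁴ eg² (1 paired), the low-spin configuration has 2 additional pairs, contributing +2 × 28690 = +57380 cm⁻¹.
Overall CFSE = -78120 + 57380 = -20740 cm⁻¹.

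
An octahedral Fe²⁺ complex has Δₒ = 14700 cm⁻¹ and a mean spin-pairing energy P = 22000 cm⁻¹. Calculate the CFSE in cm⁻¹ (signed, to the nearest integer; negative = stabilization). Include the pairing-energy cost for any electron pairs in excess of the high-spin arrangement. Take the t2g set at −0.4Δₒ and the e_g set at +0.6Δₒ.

Group 8 minus oxidation state +2 gives a d⁶ configuration for Fe²⁺.
Since Δₒ = 14700 cm⁻¹ < P = 22000 cm⁻¹, the complex adopts the high-spin configuration.
Configuration: t2g^4 e_g^2.
Orbital CFSE = -0.4Δₒ = -0.4 × 14700 = -5880 cm⁻¹.
High-spin has no excess pairs, so no pairing correction applies.

-5880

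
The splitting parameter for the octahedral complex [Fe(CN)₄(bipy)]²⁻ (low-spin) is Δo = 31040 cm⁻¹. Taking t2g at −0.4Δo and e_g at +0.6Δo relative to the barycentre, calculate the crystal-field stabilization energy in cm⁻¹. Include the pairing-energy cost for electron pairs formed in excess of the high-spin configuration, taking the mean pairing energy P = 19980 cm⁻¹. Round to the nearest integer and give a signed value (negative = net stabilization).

Ligand charges: 4×(-1) from CN⁻ and 1×(+0) from bipy sum to -4; with overall charge -2, Fe is +2.
Fe is in group 8, so Fe²⁺ is d⁶ (8 − 2 = 6).
The d⁶ electrons fill as t2g^6 e_g^0.
The orbital stabilization is -2.4Δo = -2.4 × 31040 = -74496 cm⁻¹.
Pairing penalty: 3 pairs vs 1 in the high-spin reference → 2 extra × P = 39960 cm⁻¹.
Overall CFSE = -74496 + 39960 = -34536 cm⁻¹.

-34536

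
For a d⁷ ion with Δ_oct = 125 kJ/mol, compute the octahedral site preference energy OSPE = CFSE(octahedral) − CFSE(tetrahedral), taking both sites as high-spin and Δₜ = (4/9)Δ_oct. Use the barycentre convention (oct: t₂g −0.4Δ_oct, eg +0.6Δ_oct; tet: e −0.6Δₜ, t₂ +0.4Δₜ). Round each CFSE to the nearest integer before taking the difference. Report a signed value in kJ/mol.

-33

Octahedral high-spin t2g^5 e_g^2: CFSE = -0.8 × 125 = -100 kJ/mol.
In a tetrahedral site the filling is e^4 t2^3: CFSE(tet) = -1.2Δₜ = -1.2 × (4/9)(125) = -67 kJ/mol.
Subtracting, OSPE = -100 − (-67) = -33 kJ/mol.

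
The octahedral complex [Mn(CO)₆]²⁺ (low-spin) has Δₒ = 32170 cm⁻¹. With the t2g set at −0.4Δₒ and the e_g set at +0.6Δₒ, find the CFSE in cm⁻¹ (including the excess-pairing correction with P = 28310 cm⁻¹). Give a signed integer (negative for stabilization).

-7720

CO is neutral, so the +2 overall charge sits on Mn: oxidation state +2.
Group 7 minus oxidation state +2 gives a d⁵ configuration for Mn²⁺.
The d⁵ electrons fill as t2g^5 e_g^0.
Orbital CFSE = 5(-0.4) + 0(0.6) = -2.0Δₒ = -2.0 × 32170 = -64340 cm⁻¹.
Relative to high-spin t2g^3 e_g^2 (0 paired), the low-spin configuration has 2 additional pairs, contributing +2 × 28310 = +56620 cm⁻¹.
Net CFSE = -64340 + 56620 = -7720 cm⁻¹.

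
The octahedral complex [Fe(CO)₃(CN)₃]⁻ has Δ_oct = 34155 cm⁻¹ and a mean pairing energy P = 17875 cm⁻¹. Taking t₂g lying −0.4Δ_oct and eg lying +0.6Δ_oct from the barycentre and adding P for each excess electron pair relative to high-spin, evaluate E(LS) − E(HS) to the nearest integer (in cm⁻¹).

-32560

Ligand charges: 3×(+0) from CO and 3×(-1) from CN⁻ sum to -3; with overall charge -1, Fe is +2.
Group 8 minus oxidation state +2 gives a d⁶ configuration for Fe²⁺.
High-spin: t₂g⁴ eg², CFSE = -0.4Δ_oct = -13662 cm⁻¹.
Low-spin t₂g⁶ eg⁰ gives -2.4Δ_oct = -81972 cm⁻¹, but forming 2 extra pairs costs 2P = 35750 cm⁻¹, so E(LS) = -81972 + 35750 = -46222 cm⁻¹.
Thus E(LS) − E(HS) = -32560 cm⁻¹.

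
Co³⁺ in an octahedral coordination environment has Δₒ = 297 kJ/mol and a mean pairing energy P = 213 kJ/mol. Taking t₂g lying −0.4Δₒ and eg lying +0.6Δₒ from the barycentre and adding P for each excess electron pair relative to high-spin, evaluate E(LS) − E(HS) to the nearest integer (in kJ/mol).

-168

Group 9 minus oxidation state +3 gives a d⁶ configuration for Co³⁺.
High-spin: t₂g⁴ eg², CFSE = -0.4Δₒ = -119 kJ/mol.
Low-spin t₂g⁶ eg⁰ gives -2.4Δₒ = -713 kJ/mol, but forming 2 extra pairs costs 2P = 426 kJ/mol, so E(LS) = -713 + 426 = -287 kJ/mol.
The difference is -287 − (-119) = -168 kJ/mol, so low-spin lies lower.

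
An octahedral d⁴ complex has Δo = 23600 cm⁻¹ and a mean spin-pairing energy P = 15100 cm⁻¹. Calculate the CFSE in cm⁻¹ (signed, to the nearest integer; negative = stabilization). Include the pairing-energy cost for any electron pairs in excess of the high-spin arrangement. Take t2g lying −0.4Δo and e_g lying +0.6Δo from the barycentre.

Δo > P, so pairing is preferred: the ground state is low-spin.
Filling d⁴ accordingly: t2g^4 e_g^0.
Orbital CFSE = -1.6Δo = -1.6 × 23600 = -37760 cm⁻¹.
Excess pairs vs high-spin: 1 − 0 = 1; pairing cost = +15100 cm⁻¹.
Net CFSE = -37760 + 15100 = -22660 cm⁻¹.

-22660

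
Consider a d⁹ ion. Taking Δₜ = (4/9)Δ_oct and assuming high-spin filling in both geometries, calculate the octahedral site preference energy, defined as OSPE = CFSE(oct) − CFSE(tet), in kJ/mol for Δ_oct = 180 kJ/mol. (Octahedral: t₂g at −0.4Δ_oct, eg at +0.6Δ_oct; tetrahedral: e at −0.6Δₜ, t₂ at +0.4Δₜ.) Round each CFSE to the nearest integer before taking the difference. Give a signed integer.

-76

Octahedral high-spin t2g^6 e_g^3: CFSE = -0.6 × 180 = -108 kJ/mol.
Tetrahedral: e^4 t2^5, CFSE = 4(−0.6) + 5(+0.4) = -0.4Δₜ = -0.4 × (4/9) × 180 = -32 kJ/mol.
OSPE = CFSE(oct) − CFSE(tet) = -108 − (-32) = -76 kJ/mol.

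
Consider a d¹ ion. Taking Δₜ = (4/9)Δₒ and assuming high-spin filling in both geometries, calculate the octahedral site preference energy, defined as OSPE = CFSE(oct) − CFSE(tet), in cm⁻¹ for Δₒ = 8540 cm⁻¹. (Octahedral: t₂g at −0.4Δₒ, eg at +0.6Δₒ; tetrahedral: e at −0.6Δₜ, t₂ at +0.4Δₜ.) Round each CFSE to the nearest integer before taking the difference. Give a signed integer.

Octahedral high-spin t2g^1 e_g^0: CFSE = -0.4 × 8540 = -3416 cm⁻¹.
In a tetrahedral site the filling is e^1 t2^0: CFSE(tet) = -0.6Δₜ = -0.6 × (4/9)(8540) = -2277 cm⁻¹.
Subtracting, OSPE = -3416 − (-2277) = -1139 cm⁻¹.

-1139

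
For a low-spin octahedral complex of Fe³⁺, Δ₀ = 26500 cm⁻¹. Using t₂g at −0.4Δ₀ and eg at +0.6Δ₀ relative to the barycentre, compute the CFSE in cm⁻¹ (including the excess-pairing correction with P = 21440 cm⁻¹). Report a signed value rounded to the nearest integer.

-10120

Fe³⁺: group 8, so d-count = 8 − 3 = 5.
The d⁵ electrons fill as t₂g⁵ eg⁰.
Orbital CFSE = 5(-0.4) + 0(0.6) = -2.0Δ₀ = -2.0 × 26500 = -53000 cm⁻¹.
Pairing penalty: 2 pairs vs 0 in the high-spin reference → 2 extra × P = 42880 cm⁻¹.
Net CFSE = -53000 + 42880 = -10120 cm⁻¹.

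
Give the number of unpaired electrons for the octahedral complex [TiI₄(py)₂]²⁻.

Ligand charges: 4×(-1) from I⁻ and 2×(+0) from py sum to -4; with overall charge -2, Ti is +2.
Ti is in group 4, so Ti²⁺ is d² (4 − 2 = 2).
Configuration: t₂g² eg⁰, giving 2 unpaired electrons.

2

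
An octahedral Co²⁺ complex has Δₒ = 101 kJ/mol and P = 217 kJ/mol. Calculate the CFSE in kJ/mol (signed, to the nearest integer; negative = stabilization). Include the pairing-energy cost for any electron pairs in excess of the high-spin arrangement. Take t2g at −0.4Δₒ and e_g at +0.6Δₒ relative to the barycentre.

-81

Co is in group 9, so Co²⁺ is d⁷ (9 − 2 = 7).
With Δₒ < P the complex is high-spin.
That gives t2g^5 e_g^2.
Orbital CFSE = -0.8Δₒ = -0.8 × 101 = -81 kJ/mol.
High-spin has no excess pairs, so no pairing correction applies.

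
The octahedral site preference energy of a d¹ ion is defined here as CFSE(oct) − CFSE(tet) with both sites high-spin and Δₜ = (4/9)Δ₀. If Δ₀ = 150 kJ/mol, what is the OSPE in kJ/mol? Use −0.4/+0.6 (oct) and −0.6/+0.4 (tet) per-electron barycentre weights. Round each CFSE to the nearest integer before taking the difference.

In an octahedral site d¹ (HS) is t2g^1 e_g^0, giving CFSE(oct) = -0.4Δ₀ = -60 kJ/mol.
In a tetrahedral site the filling is e^1 t2^0: CFSE(tet) = -0.6Δₜ = -0.6 × (4/9)(150) = -40 kJ/mol.
OSPE = CFSE(oct) − CFSE(tet) = -60 − (-40) = -20 kJ/mol.

-20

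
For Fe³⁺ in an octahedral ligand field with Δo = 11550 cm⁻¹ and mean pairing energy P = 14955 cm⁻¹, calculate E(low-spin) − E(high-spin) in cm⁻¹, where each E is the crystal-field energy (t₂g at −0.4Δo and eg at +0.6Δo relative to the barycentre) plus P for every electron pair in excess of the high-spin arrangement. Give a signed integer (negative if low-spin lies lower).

6810

Fe sits in group 8; removing 3 electrons leaves Fe³⁺ with 8 − 3 = 5 d electrons.
High-spin d⁵ fills as t₂g³ eg² with CFSE 3(−0.4) + 2(+0.6) = 0.0Δo = 0 cm⁻¹.
For low-spin the configuration is t₂g⁵ eg⁰: orbital energy -2.0 × 11550 = -23100 cm⁻¹, and 2 additional pairs relative to high-spin add 29910 cm⁻¹, giving 6810 cm⁻¹.
E(LS) − E(HS) = 6810 − (0) = 6810 cm⁻¹.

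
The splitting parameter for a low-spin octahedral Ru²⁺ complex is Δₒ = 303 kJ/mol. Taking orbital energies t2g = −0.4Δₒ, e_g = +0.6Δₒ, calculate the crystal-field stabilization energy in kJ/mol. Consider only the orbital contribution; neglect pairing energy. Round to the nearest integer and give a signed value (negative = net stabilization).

-727

Ru²⁺: group 8, so d-count = 8 − 2 = 6.
Configuration: t2g^6 e_g^0.
The orbital stabilization is -2.4Δₒ = -2.4 × 303 = -727 kJ/mol.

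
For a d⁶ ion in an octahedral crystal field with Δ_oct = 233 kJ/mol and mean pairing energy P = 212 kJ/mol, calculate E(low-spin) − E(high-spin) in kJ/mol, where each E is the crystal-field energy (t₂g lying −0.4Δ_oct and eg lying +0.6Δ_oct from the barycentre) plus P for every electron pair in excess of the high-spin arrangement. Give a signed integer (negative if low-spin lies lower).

High-spin: t₂g⁴ eg², CFSE = -0.4Δ_oct = -93 kJ/mol.
Low-spin: t₂g⁶ eg⁰, orbital CFSE = -2.4Δ_oct = -559 kJ/mol; plus 2 excess pairs × P = +424 kJ/mol; total -135 kJ/mol.
Thus E(LS) − E(HS) = -42 kJ/mol.

-42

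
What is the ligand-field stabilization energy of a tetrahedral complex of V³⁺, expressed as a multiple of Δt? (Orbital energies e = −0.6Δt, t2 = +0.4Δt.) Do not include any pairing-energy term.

V³⁺: group 5, so d-count = 5 − 3 = 2.
Tetrahedral fields are weak (Δₜ ≈ 4/9 Δₒ), so electrons fill high-spin.
Configuration: e^2 t2^0.
CFSE = 2(-0.6Δt) + 0(0.4Δt) = -1.2Δt + 0.0Δt = -1.2Δt.

-1.2 Δt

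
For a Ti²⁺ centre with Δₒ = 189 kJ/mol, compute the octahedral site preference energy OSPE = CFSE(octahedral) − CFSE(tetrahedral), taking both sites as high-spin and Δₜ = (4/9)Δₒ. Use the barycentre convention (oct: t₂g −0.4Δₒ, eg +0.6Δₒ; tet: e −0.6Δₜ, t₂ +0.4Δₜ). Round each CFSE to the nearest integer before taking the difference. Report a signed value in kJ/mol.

-50

Ti is in group 4, so Ti²⁺ is d² (4 − 2 = 2).
In an octahedral site d² (HS) is t₂g² eg⁰, giving CFSE(oct) = -0.8Δₒ = -151 kJ/mol.
Tetrahedral e² t₂⁰ gives -1.2Δₜ = -1.2 × (4/9) × 189 = -101 kJ/mol.
OSPE = CFSE(oct) − CFSE(tet) = -151 − (-101) = -50 kJ/mol.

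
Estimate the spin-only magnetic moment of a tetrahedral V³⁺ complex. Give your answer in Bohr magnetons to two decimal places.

2.83 Bohr magnetons

Group 5 minus oxidation state +3 gives a d² configuration for V³⁺.
Tetrahedral fields are weak (Δₜ ≈ 4/9 Δₒ), so electrons fill high-spin.
Configuration: e² t₂⁰ → 2 unpaired electrons.
μ(spin-only) = √[2(2+2)] = √8 ≈ 2.83 Bohr magnetons.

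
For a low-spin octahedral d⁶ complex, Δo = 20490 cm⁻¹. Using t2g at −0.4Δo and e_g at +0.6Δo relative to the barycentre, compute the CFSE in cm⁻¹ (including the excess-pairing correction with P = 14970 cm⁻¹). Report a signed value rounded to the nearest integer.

-19236

Configuration: t2g^6 e_g^0.
Orbital CFSE = 6(-0.4) + 0(0.6) = -2.4Δo = -2.4 × 20490 = -49176 cm⁻¹.
High-spin d⁶ would be t2g^4 e_g^2 with 1 pair; low-spin has 3, so 2 excess pairs cost +2P = +29940 cm⁻¹.
Combining: -49176 + 29940 = -19236 cm⁻¹.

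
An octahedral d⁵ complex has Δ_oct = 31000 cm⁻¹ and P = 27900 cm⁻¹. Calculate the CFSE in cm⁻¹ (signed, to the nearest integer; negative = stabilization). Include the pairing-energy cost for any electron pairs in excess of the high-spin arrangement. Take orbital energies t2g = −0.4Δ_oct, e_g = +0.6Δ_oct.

-6200

Δ_oct > P, so pairing is preferred: the ground state is low-spin.
That gives t2g^5 e_g^0.
Orbital CFSE = -2.0Δ_oct = -2.0 × 31000 = -62000 cm⁻¹.
Excess pairs vs high-spin: 2 − 0 = 2; pairing cost = +55800 cm⁻¹.
Net CFSE = -62000 + 55800 = -6200 cm⁻¹.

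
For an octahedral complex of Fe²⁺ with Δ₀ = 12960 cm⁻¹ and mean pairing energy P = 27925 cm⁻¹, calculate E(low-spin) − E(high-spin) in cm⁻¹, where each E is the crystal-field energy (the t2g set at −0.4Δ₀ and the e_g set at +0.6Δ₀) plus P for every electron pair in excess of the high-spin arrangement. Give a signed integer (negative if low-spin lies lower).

29930

Fe is in group 8, so Fe²⁺ is d⁶ (8 − 2 = 6).
High-spin d⁶ fills as t2g^4 e_g^2 with CFSE 4(−0.4) + 2(+0.6) = -0.4Δ₀ = -5184 cm⁻¹.
Low-spin t2g^6 e_g^0 gives -2.4Δ₀ = -31104 cm⁻¹, but forming 2 extra pairs costs 2P = 55850 cm⁻¹, so E(LS) = -31104 + 55850 = 24746 cm⁻¹.
The difference is 24746 − (-5184) = 29930 cm⁻¹, so high-spin lies lower.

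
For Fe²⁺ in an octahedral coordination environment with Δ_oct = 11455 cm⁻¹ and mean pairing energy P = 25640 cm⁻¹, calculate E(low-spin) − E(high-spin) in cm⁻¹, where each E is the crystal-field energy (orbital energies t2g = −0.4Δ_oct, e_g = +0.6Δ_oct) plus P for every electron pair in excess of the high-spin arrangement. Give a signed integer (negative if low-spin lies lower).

28370

Group 8 minus oxidation state +2 gives a d⁶ configuration for Fe²⁺.
High-spin: t2g^4 e_g^2, CFSE = -0.4Δ_oct = -4582 cm⁻¹.
Low-spin: t2g^6 e_g^0, orbital CFSE = -2.4Δ_oct = -27492 cm⁻¹; plus 2 excess pairs × P = +51280 cm⁻¹; total 23788 cm⁻¹.
Thus E(LS) − E(HS) = 28370 cm⁻¹.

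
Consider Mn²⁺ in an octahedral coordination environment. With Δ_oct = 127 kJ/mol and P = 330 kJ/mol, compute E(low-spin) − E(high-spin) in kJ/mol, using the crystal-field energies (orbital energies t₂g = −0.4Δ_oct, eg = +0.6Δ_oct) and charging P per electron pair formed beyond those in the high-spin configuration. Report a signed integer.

406

Mn²⁺: group 7, so d-count = 7 − 2 = 5.
In the high-spin limit (t₂g³ eg²) the orbital term is 0.0Δ_oct = 0 kJ/mol, with no excess pairing.
Low-spin: t₂g⁵ eg⁰, orbital CFSE = -2.0Δ_oct = -254 kJ/mol; plus 2 excess pairs × P = +660 kJ/mol; total 406 kJ/mol.
The difference is 406 − (0) = 406 kJ/mol, so high-spin lies lower.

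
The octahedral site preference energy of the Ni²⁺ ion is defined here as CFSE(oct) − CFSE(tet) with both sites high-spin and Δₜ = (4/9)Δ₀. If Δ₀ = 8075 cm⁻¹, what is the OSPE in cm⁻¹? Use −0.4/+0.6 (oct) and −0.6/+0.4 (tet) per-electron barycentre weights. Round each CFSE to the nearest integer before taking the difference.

Ni²⁺: group 10, so d-count = 10 − 2 = 8.
Octahedral (high-spin): t₂g⁶ eg², CFSE = 6(−0.4) + 2(+0.6) = -1.2Δ₀ = -1.2 × 8075 = -9690 cm⁻¹.
In a tetrahedral site the filling is e⁴ t₂⁴: CFSE(tet) = -0.8Δₜ = -0.8 × (4/9)(8075) = -2871 cm⁻¹.
OSPE = -9690 − (-2871) = -6819 cm⁻¹.

-6819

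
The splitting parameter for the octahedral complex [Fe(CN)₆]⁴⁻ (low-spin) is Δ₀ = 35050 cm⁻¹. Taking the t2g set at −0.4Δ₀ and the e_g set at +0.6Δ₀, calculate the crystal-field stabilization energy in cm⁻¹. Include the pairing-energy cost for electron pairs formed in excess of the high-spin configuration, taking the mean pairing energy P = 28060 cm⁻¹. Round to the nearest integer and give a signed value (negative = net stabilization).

-28000

Each CN⁻ contributes -1; 6 × (-1) = -6. With overall charge -4, Fe is in the +2 oxidation state.
Group 8 minus oxidation state +2 gives a d⁶ configuration for Fe²⁺.
The d⁶ electrons fill as t2g^6 e_g^0.
The orbital stabilization is -2.4Δ₀ = -2.4 × 35050 = -84120 cm⁻¹.
Pairing penalty: 3 pairs vs 1 in the high-spin reference → 2 extra × P = 56120 cm⁻¹.
Combining: -84120 + 56120 = -28000 cm⁻¹.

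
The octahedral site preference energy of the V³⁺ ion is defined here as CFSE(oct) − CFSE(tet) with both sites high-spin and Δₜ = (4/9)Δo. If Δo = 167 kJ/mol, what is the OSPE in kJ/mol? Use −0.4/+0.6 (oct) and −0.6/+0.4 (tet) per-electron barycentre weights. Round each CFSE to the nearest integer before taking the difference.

-45

Group 5 minus oxidation state +3 gives a d² configuration for V³⁺.
Octahedral high-spin t₂g² eg⁰: CFSE = -0.8 × 167 = -134 kJ/mol.
Tetrahedral: e² t₂⁰, CFSE = 2(−0.6) + 0(+0.4) = -1.2Δₜ = -1.2 × (4/9) × 167 = -89 kJ/mol.
OSPE = -134 − (-89) = -45 kJ/mol.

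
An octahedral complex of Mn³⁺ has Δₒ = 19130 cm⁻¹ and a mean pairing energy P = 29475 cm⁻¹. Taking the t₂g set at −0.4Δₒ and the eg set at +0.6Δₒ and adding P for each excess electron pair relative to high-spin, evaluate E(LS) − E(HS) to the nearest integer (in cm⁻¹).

Mn³⁺: group 7, so d-count = 7 − 3 = 4.
In the high-spin limit (t₂g³ eg¹) the orbital term is -0.6Δₒ = -11478 cm⁻¹, with no excess pairing.
For low-spin the configuration is t₂g⁴ eg⁰: orbital energy -1.6 × 19130 = -30608 cm⁻¹, and 1 additional pair relative to high-spin adds 29475 cm⁻¹, giving -1133 cm⁻¹.
The difference is -1133 − (-11478) = 10345 cm⁻¹, so high-spin lies lower.

10345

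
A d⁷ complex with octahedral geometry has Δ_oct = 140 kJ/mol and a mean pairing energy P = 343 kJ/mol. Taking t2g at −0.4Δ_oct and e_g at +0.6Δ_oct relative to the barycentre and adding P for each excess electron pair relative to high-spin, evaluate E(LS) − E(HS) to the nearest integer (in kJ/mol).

High-spin d⁷ fills as t2g^5 e_g^2 with CFSE 5(−0.4) + 2(+0.6) = -0.8Δ_oct = -112 kJ/mol.
Low-spin t2g^6 e_g^1 gives -1.8Δ_oct = -252 kJ/mol, but forming 1 extra pair costs 1P = 343 kJ/mol, so E(LS) = -252 + 343 = 91 kJ/mol.
The difference is 91 − (-112) = 203 kJ/mol, so high-spin lies lower.

203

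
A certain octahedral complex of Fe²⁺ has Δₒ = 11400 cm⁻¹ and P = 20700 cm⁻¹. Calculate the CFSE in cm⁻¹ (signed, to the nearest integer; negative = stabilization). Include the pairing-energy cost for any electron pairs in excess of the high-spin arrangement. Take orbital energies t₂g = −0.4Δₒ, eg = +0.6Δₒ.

-4560

Group 8 minus oxidation state +2 gives a d⁶ configuration for Fe²⁺.
Δₒ < P, so pairing is avoided: the ground state is high-spin.
That gives t₂g⁴ eg².
Orbital CFSE = -0.4Δₒ = -0.4 × 11400 = -4560 cm⁻¹.
High-spin has no excess pairs, so no pairing correction applies.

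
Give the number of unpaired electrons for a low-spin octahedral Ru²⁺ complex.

0

Ru is in group 8, so Ru²⁺ is d⁶ (8 − 2 = 6).
Configuration: t₂g⁶ eg⁰, giving 0 unpaired electrons.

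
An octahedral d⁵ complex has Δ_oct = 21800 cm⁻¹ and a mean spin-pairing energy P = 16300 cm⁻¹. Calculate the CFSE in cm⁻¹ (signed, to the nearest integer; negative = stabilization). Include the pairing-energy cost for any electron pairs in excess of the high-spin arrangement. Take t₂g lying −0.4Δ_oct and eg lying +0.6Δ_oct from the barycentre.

Here Δ_oct > P (21800 > 16300), so the low-spin state is favoured.
Filling d⁵ accordingly: t₂g⁵ eg⁰.
Orbital CFSE = -2.0Δ_oct = -2.0 × 21800 = -43600 cm⁻¹.
Excess pairs vs high-spin: 2 − 0 = 2; pairing cost = +32600 cm⁻¹.
Net CFSE = -43600 + 32600 = -11000 cm⁻¹.

-11000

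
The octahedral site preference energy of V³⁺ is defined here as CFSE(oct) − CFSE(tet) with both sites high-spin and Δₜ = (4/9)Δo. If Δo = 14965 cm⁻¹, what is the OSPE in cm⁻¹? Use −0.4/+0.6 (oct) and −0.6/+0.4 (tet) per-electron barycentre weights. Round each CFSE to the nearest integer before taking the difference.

V is in group 5, so V³⁺ is d² (5 − 3 = 2).
Octahedral high-spin t2g^2 e_g^0: CFSE = -0.8 × 14965 = -11972 cm⁻¹.
In a tetrahedral site the filling is e^2 t2^0: CFSE(tet) = -1.2Δₜ = -1.2 × (4/9)(14965) = -7981 cm⁻¹.
OSPE = CFSE(oct) − CFSE(tet) = -11972 − (-7981) = -3991 cm⁻¹.

-3991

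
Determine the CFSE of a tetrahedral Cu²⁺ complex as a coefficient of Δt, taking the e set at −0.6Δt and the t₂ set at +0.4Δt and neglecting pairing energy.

-0.4 Δt

Group 11 minus oxidation state +2 gives a d⁹ configuration for Cu²⁺.
Tetrahedral splitting is small, so the complex is high-spin.
Configuration: e⁴ t₂⁵.
CFSE = 4(-0.6Δt) + 5(0.4Δt) = -2.4Δt + 2.0Δt = -0.4Δt.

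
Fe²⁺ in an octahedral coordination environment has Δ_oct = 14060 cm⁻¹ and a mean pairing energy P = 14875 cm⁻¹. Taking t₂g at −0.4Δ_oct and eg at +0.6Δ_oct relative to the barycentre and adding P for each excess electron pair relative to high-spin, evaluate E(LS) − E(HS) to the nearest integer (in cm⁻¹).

1630

Group 8 minus oxidation state +2 gives a d⁶ configuration for Fe²⁺.
High-spin d⁶ fills as t₂g⁴ eg² with CFSE 4(−0.4) + 2(+0.6) = -0.4Δ_oct = -5624 cm⁻¹.
Low-spin: t₂g⁶ eg⁰, orbital CFSE = -2.4Δ_oct = -33744 cm⁻¹; plus 2 excess pairs × P = +29750 cm⁻¹; total -3994 cm⁻¹.
Thus E(LS) − E(HS) = 1630 cm⁻¹.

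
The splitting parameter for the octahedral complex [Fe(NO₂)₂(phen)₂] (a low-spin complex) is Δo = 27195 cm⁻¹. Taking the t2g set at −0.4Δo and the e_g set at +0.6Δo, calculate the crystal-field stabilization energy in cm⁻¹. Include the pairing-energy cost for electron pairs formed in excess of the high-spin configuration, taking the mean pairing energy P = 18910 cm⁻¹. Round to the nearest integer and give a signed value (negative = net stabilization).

Ligand charges: 2×(-1) from NO₂⁻ and 2×(+0) from phen sum to -2; with overall charge +0, Fe is +2.
Fe sits in group 8; removing 2 electrons leaves Fe²⁺ with 8 − 2 = 6 d electrons.
Electron filling gives t2g^6 e_g^0.
The orbital stabilization is -2.4Δo = -2.4 × 27195 = -65268 cm⁻¹.
High-spin d⁶ would be t2g^4 e_g^2 with 1 pair; low-spin has 3, so 2 excess pairs cost +2P = +37820 cm⁻¹.
Net CFSE = -65268 + 37820 = -27448 cm⁻¹.

-27448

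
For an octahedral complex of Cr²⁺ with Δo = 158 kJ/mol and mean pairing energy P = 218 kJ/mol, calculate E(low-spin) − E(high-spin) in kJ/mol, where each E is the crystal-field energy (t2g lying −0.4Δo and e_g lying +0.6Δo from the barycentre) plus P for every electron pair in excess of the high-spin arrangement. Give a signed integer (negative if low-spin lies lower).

Cr sits in group 6; removing 2 electrons leaves Cr²⁺ with 6 − 2 = 4 d electrons.
In the high-spin limit (t2g^3 e_g^1) the orbital term is -0.6Δo = -95 kJ/mol, with no excess pairing.
For low-spin the configuration is t2g^4 e_g^0: orbital energy -1.6 × 158 = -253 kJ/mol, and 1 additional pair relative to high-spin adds 218 kJ/mol, giving -35 kJ/mol.
Thus E(LS) − E(HS) = 60 kJ/mol.

60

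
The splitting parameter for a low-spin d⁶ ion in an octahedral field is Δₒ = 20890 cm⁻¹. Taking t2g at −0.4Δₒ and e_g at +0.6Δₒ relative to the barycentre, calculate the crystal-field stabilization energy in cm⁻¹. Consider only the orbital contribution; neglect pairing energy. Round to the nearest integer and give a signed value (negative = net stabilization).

-50136

The d⁶ electrons fill as t2g^6 e_g^0.
CFSE(orbital) = 6×(-0.4Δₒ) + 0×(0.6Δₒ) = -2.4Δₒ; with Δₒ = 20890 cm⁻¹ that is -50136 cm⁻¹.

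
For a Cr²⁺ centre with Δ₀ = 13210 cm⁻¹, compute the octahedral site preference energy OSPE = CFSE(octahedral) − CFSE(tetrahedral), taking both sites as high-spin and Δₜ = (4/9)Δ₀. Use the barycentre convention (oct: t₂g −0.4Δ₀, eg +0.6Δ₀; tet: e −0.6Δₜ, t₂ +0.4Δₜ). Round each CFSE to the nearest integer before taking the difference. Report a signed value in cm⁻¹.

Cr is in group 6, so Cr²⁺ is d⁴ (6 − 2 = 4).
Octahedral high-spin t₂g³ eg¹: CFSE = -0.6 × 13210 = -7926 cm⁻¹.
Tetrahedral: e² t₂², CFSE = 2(−0.6) + 2(+0.4) = -0.4Δₜ = -0.4 × (4/9) × 13210 = -2348 cm⁻¹.
OSPE = CFSE(oct) − CFSE(tet) = -7926 − (-2348) = -5578 cm⁻¹.

-5578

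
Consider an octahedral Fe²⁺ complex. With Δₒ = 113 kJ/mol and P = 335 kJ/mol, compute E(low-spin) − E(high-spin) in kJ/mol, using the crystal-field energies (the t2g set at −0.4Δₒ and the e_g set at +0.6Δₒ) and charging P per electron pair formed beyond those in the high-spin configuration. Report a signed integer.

444

Fe is in group 8, so Fe²⁺ is d⁶ (8 − 2 = 6).
High-spin d⁶ fills as t2g^4 e_g^2 with CFSE 4(−0.4) + 2(+0.6) = -0.4Δₒ = -45 kJ/mol.
For low-spin the configuration is t2g^6 e_g^0: orbital energy -2.4 × 113 = -271 kJ/mol, and 2 additional pairs relative to high-spin add 670 kJ/mol, giving 399 kJ/mol.
E(LS) − E(HS) = 399 − (-45) = 444 kJ/mol.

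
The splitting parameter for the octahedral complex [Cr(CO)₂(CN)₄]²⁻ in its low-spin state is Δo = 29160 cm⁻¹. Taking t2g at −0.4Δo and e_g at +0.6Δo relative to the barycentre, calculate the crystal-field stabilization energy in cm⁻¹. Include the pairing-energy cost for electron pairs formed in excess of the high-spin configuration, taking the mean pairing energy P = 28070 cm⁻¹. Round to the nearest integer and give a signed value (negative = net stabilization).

-18586

Ligand charges: 2×(+0) from CO and 4×(-1) from CN⁻ sum to -4; with overall charge -2, Cr is +2.
Cr sits in group 6; removing 2 electrons leaves Cr²⁺ with 6 − 2 = 4 d electrons.
The d⁴ electrons fill as t2g^4 e_g^0.
The orbital stabilization is -1.6Δo = -1.6 × 29160 = -46656 cm⁻¹.
High-spin d⁴ would be t2g^3 e_g^1 with 0 pairs; low-spin has 1, so 1 excess pair costs +1P = +28070 cm⁻¹.
Net CFSE = -46656 + 28070 = -18586 cm⁻¹.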